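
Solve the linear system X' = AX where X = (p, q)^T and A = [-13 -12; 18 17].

Coefficient matrix A = [[-13, -12], [18, 17]].
Characteristic polynomial det(A - λI) = λ^2 - 4λ - 5 = 0.
Eigenvalues λ = -1, 5.
For λ=-1: (A-λI) row 1 is [-12, -12], so an eigenvector is (1, -1).
For λ=5: (A-λI) row 1 is [-18, -12], so an eigenvector is (2, -3).
General solution: c_1e^(-t)(1,-1) + c_2e^(5t)(2,-3).

p(t) = c_1e^(-t) + 2c_2e^(5t), q(t) = -c_1e^(-t) - 3c_2e^(5t)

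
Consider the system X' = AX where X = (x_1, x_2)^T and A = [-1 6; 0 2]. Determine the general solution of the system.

x_1(t) = -2C_1e^(2t) + C_2e^(-t), x_2(t) = -C_1e^(2t)

Coefficient matrix A = [[-1, 6], [0, 2]].
Characteristic polynomial det(A - λI) = λ^2 - λ - 2 = 0.
Eigenvalues λ = 2, -1.
For λ=2: (A-λI) row 1 is [-3, 6], so an eigenvector is (-2, -1).
For λ=-1: (A-λI) row 1 is [0, 6], so an eigenvector is (1, 0).
General solution: C_1e^(2t)(-2,-1) + C_2e^(-t)(1,0).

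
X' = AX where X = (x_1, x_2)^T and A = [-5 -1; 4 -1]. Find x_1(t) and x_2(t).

x_1(t) = c_1e^(-3t) + c_2te^(-3t) + c_2e^(-3t), x_2(t) = -2c_1e^(-3t) - 2c_2te^(-3t) - 3c_2e^(-3t)

Coefficient matrix A = [[-5, -1], [4, -1]].
Characteristic polynomial det(A - λI) = λ^2 + 6λ + 9 = 0.
Single eigenvalue λ = -3 with algebraic multiplicity 2.
Eigenvector v = (1,-2); generalized eigenvector w with (A-λI)w=v is (1,-3).
General solution: e^(-3t)[c_1·v + c_2·(t·v + w)].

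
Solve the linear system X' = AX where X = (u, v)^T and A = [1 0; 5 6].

u(t) = C_2e^(t), v(t) = C_1e^(6t) - C_2e^(t)

Coefficient matrix A = [[1, 0], [5, 6]].
Characteristic polynomial det(A - λI) = λ^2 - 7λ + 6 = 0.
Eigenvalues λ = 6, 1.
For λ=6: (A-λI) row 1 is [-5, 0], so an eigenvector is (0, 1).
For λ=1: (A-λI) row 2 is [5, 5], so an eigenvector is (1, -1).
General solution: C_1e^(6t)(0,1) + C_2e^(t)(1,-1).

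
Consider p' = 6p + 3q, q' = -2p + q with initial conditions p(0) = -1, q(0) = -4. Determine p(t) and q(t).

Coefficient matrix A = [[6, 3], [-2, 1]].
Characteristic polynomial det(A - λI) = λ^2 - 7λ + 12 = 0.
Eigenvalues λ = 3, 4.
For λ=3: (A-λI) row 1 is [3, 3], so an eigenvector is (1, -1).
For λ=4: (A-λI) row 1 is [2, 3], so an eigenvector is (3, -2).
General solution: c_1e^(3t)(1,-1) + c_2e^(4t)(3,-2).
Applying p(0)=-1, q(0)=-4 gives c_1=14, c_2=-5.

p(t) = -15e^(4t) + 14e^(3t), q(t) = 10e^(4t) - 14e^(3t)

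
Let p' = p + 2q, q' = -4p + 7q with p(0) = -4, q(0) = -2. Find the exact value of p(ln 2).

16

A = [[1,2],[-4,7]]; eigenvalues λ = 5, 3.
Eigenvectors: (-1,-2) for λ=5, (-1,-1) for λ=3.
From the initial condition, c_1 = -2, c_2 = 6.
p(ln 2) = (-2)(2^5)(-1) + (6)(2^3)(-1) = 16.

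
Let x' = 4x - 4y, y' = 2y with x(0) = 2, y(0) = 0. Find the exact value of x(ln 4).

512

A = [[4,-4],[0,2]]; eigenvalues λ = 4, 2.
Eigenvectors: (1,0) for λ=4, (-2,-1) for λ=2.
From the initial condition, c_1 = 2, c_2 = 0.
x(ln 4) = (2)(4^4)(1) + (0)(4^2)(-2) = 512.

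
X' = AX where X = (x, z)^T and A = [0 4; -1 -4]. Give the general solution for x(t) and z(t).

x(t) = -2c_1e^(-2t) - 2c_2te^(-2t) - c_2e^(-2t), z(t) = c_1e^(-2t) + c_2te^(-2t)

Coefficient matrix A = [[0, 4], [-1, -4]].
Characteristic polynomial det(A - λI) = λ^2 + 4λ + 4 = 0.
Single eigenvalue λ = -2 with algebraic multiplicity 2.
Eigenvector v = (-2,1); generalized eigenvector w with (A-λI)w=v is (-1,0).
General solution: e^(-2t)[c_1·v + c_2·(t·v + w)].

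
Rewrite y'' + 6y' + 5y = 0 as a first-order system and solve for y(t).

Let x_1 = y, x_2 = y'. Then x_1' = x_2 and x_2' = -5x_1 - 6x_2.
A = [[0,1],[-5,-6]]; det(A-λI) = λ^2 + 6λ + 5.
Eigenvalues λ = -5, -1 with eigenvectors (1,-5), (1,-1).

y(t) = c_1e^(-5t) + c_2e^(-t)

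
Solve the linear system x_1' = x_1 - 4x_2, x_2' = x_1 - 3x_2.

x_1(t) = 2c_1e^(-t) + 2c_2te^(-t) - 3c_2e^(-t), x_2(t) = c_1e^(-t) + c_2te^(-t) - 2c_2e^(-t)

Coefficient matrix A = [[1, -4], [1, -3]].
Characteristic polynomial det(A - λI) = λ^2 + 2λ + 1 = 0.
Single eigenvalue λ = -1 with algebraic multiplicity 2.
Eigenvector v = (2,1); generalized eigenvector w with (A-λI)w=v is (-3,-2).
General solution: e^(-t)[c_1·v + c_2·(t·v + w)].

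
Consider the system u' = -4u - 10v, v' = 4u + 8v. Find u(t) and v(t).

Coefficient matrix A = [[-4, -10], [4, 8]].
Characteristic polynomial det(A - λI) = λ^2 - 4λ + 8 = 0.
Eigenvalues λ = 2 ± 2i (complex conjugate pair).
For λ=2+2i: an eigenvector is (-2,1) - i(1,-1) = (-2 - i, 1 + i).
A real fundamental pair from Re and Im of e^((2+2i)t)v: X_1 = e^(2t)(cos(2t)·(-2,1) + sin(2t)·(1,-1)), X_2 = e^(2t)(sin(2t)·(-2,1) - cos(2t)·(1,-1)).
General solution: c_1X_1 + c_2X_2.

u(t) = c_1e^(2t)sin(2t) - 2c_1e^(2t)cos(2t) - 2c_2e^(2t)sin(2t) - c_2e^(2t)cos(2t), v(t) = -c_1e^(2t)sin(2t) + c_1e^(2t)cos(2t) + c_2e^(2t)sin(2t) + c_2e^(2t)cos(2t)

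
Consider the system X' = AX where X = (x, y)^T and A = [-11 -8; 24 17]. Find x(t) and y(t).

x(t) = -K_1e^(5t) - 2K_2e^(t), y(t) = 2K_1e^(5t) + 3K_2e^(t)

Coefficient matrix A = [[-11, -8], [24, 17]].
Characteristic polynomial det(A - λI) = λ^2 - 6λ + 5 = 0.
Eigenvalues λ = 5, 1.
For λ=5: (A-λI) row 1 is [-16, -8], so an eigenvector is (-1, 2).
For λ=1: (A-λI) row 1 is [-12, -8], so an eigenvector is (-2, 3).
General solution: K_1e^(5t)(-1,2) + K_2e^(t)(-2,3).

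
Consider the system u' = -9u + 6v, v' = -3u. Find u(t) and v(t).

Coefficient matrix A = [[-9, 6], [-3, 0]].
Characteristic polynomial det(A - λI) = λ^2 + 9λ + 18 = 0.
Eigenvalues λ = -3, -6.
For λ=-3: (A-λI) row 1 is [-6, 6], so an eigenvector is (1, 1).
For λ=-6: (A-λI) row 1 is [-3, 6], so an eigenvector is (2, 1).
General solution: C_1e^(-3t)(1,1) + C_2e^(-6t)(2,1).

u(t) = C_1e^(-3t) + 2C_2e^(-6t), v(t) = C_1e^(-3t) + C_2e^(-6t)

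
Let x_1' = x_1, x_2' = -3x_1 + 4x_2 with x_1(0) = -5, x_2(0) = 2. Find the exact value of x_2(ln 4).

A = [[1,0],[-3,4]]; eigenvalues λ = 4, 1.
Eigenvectors: (0,-1) for λ=4, (1,1) for λ=1.
From the initial condition, c_1 = -7, c_2 = -5.
x_2(ln 4) = (-7)(4^4)(-1) + (-5)(4^1)(1) = 1772.

1772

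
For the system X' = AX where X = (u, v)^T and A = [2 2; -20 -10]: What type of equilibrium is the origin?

stable spiral

A = [[2,2],[-20,-10]]; det(A-λI) = λ^2 + 8λ + 20.
λ = -4 ± 2i: negative real part.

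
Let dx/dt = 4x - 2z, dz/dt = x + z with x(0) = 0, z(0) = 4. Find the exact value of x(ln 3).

A = [[4,-2],[1,1]]; eigenvalues λ = 2, 3.
Eigenvectors: (1,1) for λ=2, (2,1) for λ=3.
From the initial condition, c_1 = 8, c_2 = -4.
x(ln 3) = (8)(3^2)(1) + (-4)(3^3)(2) = -144.

-144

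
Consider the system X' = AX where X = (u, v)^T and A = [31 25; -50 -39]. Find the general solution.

Coefficient matrix A = [[31, 25], [-50, -39]].
Characteristic polynomial det(A - λI) = λ^2 + 8λ + 41 = 0.
Eigenvalues λ = -4 ± 5i (complex conjugate pair).
For λ=-4+5i: an eigenvector is (-2,3) - i(1,-1) = (-2 - i, 3 + i).
A real fundamental pair from Re and Im of e^((-4+5i)t)v: X_1 = e^(-4t)(cos(5t)·(-2,3) + sin(5t)·(1,-1)), X_2 = e^(-4t)(sin(5t)·(-2,3) - cos(5t)·(1,-1)).
General solution: c_1X_1 + c_2X_2.

u(t) = c_1e^(-4t)sin(5t) - 2c_1e^(-4t)cos(5t) - 2c_2e^(-4t)sin(5t) - c_2e^(-4t)cos(5t), v(t) = -c_1e^(-4t)sin(5t) + 3c_1e^(-4t)cos(5t) + 3c_2e^(-4t)sin(5t) + c_2e^(-4t)cos(5t)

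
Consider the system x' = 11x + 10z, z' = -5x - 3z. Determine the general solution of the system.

x(t) = 3K_1e^(4t)sin(t) - K_1e^(4t)cos(t) - K_2e^(4t)sin(t) - 3K_2e^(4t)cos(t), z(t) = -2K_1e^(4t)sin(t) + K_1e^(4t)cos(t) + K_2e^(4t)sin(t) + 2K_2e^(4t)cos(t)

Coefficient matrix A = [[11, 10], [-5, -3]].
Characteristic polynomial det(A - λI) = λ^2 - 8λ + 17 = 0.
Eigenvalues λ = 4 ± i (complex conjugate pair).
For λ=4+i: an eigenvector is (-1,1) - i(3,-2) = (-1 - 3i, 1 + 2i).
A real fundamental pair from Re and Im of e^((4+i)t)v: X_1 = e^(4t)(cos(t)·(-1,1) + sin(t)·(3,-2)), X_2 = e^(4t)(sin(t)·(-1,1) - cos(t)·(3,-2)).
General solution: K_1X_1 + K_2X_2.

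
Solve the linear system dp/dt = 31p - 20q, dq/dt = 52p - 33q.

p(t) = -C_1e^(-t)sin(4t) - 2C_1e^(-t)cos(4t) - 2C_2e^(-t)sin(4t) + C_2e^(-t)cos(4t), q(t) = -2C_1e^(-t)sin(4t) - 3C_1e^(-t)cos(4t) - 3C_2e^(-t)sin(4t) + 2C_2e^(-t)cos(4t)

Coefficient matrix A = [[31, -20], [52, -33]].
Characteristic polynomial det(A - λI) = λ^2 + 2λ + 17 = 0.
Eigenvalues λ = -1 ± 4i (complex conjugate pair).
For λ=-1+4i: an eigenvector is (-2,-3) - i(-1,-2) = (-2 + i, -3 + 2i).
A real fundamental pair from Re and Im of e^((-1+4i)t)v: X_1 = e^(-t)(cos(4t)·(-2,-3) + sin(4t)·(-1,-2)), X_2 = e^(-t)(sin(4t)·(-2,-3) - cos(4t)·(-1,-2)).
General solution: C_1X_1 + C_2X_2.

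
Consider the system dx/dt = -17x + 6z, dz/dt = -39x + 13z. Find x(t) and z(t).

x(t) = K_1e^(-2t)sin(3t) + K_1e^(-2t)cos(3t) + K_2e^(-2t)sin(3t) - K_2e^(-2t)cos(3t), z(t) = 2K_1e^(-2t)sin(3t) + 3K_1e^(-2t)cos(3t) + 3K_2e^(-2t)sin(3t) - 2K_2e^(-2t)cos(3t)

Coefficient matrix A = [[-17, 6], [-39, 13]].
Characteristic polynomial det(A - λI) = λ^2 + 4λ + 13 = 0.
Eigenvalues λ = -2 ± 3i (complex conjugate pair).
For λ=-2+3i: an eigenvector is (1,3) - i(1,2) = (1 - i, 3 - 2i).
A real fundamental pair from Re and Im of e^((-2+3i)t)v: X_1 = e^(-2t)(cos(3t)·(1,3) + sin(3t)·(1,2)), X_2 = e^(-2t)(sin(3t)·(1,3) - cos(3t)·(1,2)).
General solution: K_1X_1 + K_2X_2.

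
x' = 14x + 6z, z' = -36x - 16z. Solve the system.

Coefficient matrix A = [[14, 6], [-36, -16]].
Characteristic polynomial det(A - λI) = λ^2 + 2λ - 8 = 0.
Eigenvalues λ = -4, 2.
For λ=-4: (A-λI) row 1 is [18, 6], so an eigenvector is (-1, 3).
For λ=2: (A-λI) row 1 is [12, 6], so an eigenvector is (1, -2).
General solution: c_1e^(-4t)(-1,3) + c_2e^(2t)(1,-2).

x(t) = -c_1e^(-4t) + c_2e^(2t), z(t) = 3c_1e^(-4t) - 2c_2e^(2t)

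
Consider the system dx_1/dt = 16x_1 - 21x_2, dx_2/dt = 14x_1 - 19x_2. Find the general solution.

Coefficient matrix A = [[16, -21], [14, -19]].
Characteristic polynomial det(A - λI) = λ^2 + 3λ - 10 = 0.
Eigenvalues λ = 2, -5.
For λ=2: (A-λI) row 1 is [14, -21], so an eigenvector is (3, 2).
For λ=-5: (A-λI) row 1 is [21, -21], so an eigenvector is (-1, -1).
General solution: C_1e^(2t)(3,2) + C_2e^(-5t)(-1,-1).

x_1(t) = 3C_1e^(2t) - C_2e^(-5t), x_2(t) = 2C_1e^(2t) - C_2e^(-5t)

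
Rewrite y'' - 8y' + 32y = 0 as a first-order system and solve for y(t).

Let x_1 = y, x_2 = y'. Then x_1' = x_2 and x_2' = -32x_1 + 8x_2.
A = [[0,1],[-32,8]]; det(A-λI) = λ^2 - 8λ + 32.
Eigenvalues λ = 4 ± 4i.

y(t) = K_1e^(4t)cos(4t) + K_2e^(4t)sin(4t)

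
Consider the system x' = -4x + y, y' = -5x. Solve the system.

Coefficient matrix A = [[-4, 1], [-5, 0]].
Characteristic polynomial det(A - λI) = λ^2 + 4λ + 5 = 0.
Eigenvalues λ = -2 ± i (complex conjugate pair).
For λ=-2+i: an eigenvector is (-1,-2) - i(0,1) = (-1, -2 - i).
A real fundamental pair from Re and Im of e^((-2+i)t)v: X_1 = e^(-2t)(cos(t)·(-1,-2) + sin(t)·(0,1)), X_2 = e^(-2t)(sin(t)·(-1,-2) - cos(t)·(0,1)).
General solution: c_1X_1 + c_2X_2.

x(t) = -c_1e^(-2t)cos(t) - c_2e^(-2t)sin(t), y(t) = c_1e^(-2t)sin(t) - 2c_1e^(-2t)cos(t) - 2c_2e^(-2t)sin(t) - c_2e^(-2t)cos(t)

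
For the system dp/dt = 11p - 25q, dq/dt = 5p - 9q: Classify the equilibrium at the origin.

A = [[11,-25],[5,-9]]; det(A-λI) = λ^2 - 2λ + 26.
λ = 1 ± 5i: positive real part.

unstable spiral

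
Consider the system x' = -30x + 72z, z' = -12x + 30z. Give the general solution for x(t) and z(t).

Coefficient matrix A = [[-30, 72], [-12, 30]].
Characteristic polynomial det(A - λI) = λ^2 - 36 = 0.
Eigenvalues λ = 6, -6.
For λ=6: (A-λI) row 1 is [-36, 72], so an eigenvector is (2, 1).
For λ=-6: (A-λI) row 1 is [-24, 72], so an eigenvector is (3, 1).
General solution: K_1e^(6t)(2,1) + K_2e^(-6t)(3,1).

x(t) = 2K_1e^(6t) + 3K_2e^(-6t), z(t) = K_1e^(6t) + K_2e^(-6t)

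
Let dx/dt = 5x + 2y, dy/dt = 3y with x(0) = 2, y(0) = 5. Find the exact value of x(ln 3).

A = [[5,2],[0,3]]; eigenvalues λ = 3, 5.
Eigenvectors: (-1,1) for λ=3, (-1,0) for λ=5.
From the initial condition, c_1 = 5, c_2 = -7.
x(ln 3) = (5)(3^3)(-1) + (-7)(3^5)(-1) = 1566.

1566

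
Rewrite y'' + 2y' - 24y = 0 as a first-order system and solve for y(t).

Let x_1 = y, x_2 = y'. Then x_1' = x_2 and x_2' = 24x_1 - 2x_2.
A = [[0,1],[24,-2]]; det(A-λI) = λ^2 + 2λ - 24.
Eigenvalues λ = -6, 4 with eigenvectors (1,-6), (1,4).

y(t) = K_1e^(-6t) + K_2e^(4t)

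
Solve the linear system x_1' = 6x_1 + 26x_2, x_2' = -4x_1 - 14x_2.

x_1(t) = 3K_1e^(-4t)sin(2t) - 2K_1e^(-4t)cos(2t) - 2K_2e^(-4t)sin(2t) - 3K_2e^(-4t)cos(2t), x_2(t) = -K_1e^(-4t)sin(2t) + K_1e^(-4t)cos(2t) + K_2e^(-4t)sin(2t) + K_2e^(-4t)cos(2t)

Coefficient matrix A = [[6, 26], [-4, -14]].
Characteristic polynomial det(A - λI) = λ^2 + 8λ + 20 = 0.
Eigenvalues λ = -4 ± 2i (complex conjugate pair).
For λ=-4+2i: an eigenvector is (-2,1) - i(3,-1) = (-2 - 3i, 1 + i).
A real fundamental pair from Re and Im of e^((-4+2i)t)v: X_1 = e^(-4t)(cos(2t)·(-2,1) + sin(2t)·(3,-1)), X_2 = e^(-4t)(sin(2t)·(-2,1) - cos(2t)·(3,-1)).
General solution: K_1X_1 + K_2X_2.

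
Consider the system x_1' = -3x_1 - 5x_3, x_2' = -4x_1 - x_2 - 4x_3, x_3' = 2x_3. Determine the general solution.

Coefficient matrix A = [[-3, 0, -5], [-4, -1, -4], [0, 0, 2]].
det(A - λI) = 0 gives eigenvalues λ = -3, -1, 2.
For λ=-3: eigenvector (1,2,0).
For λ=-1: eigenvector (0,1,0).
For λ=2: eigenvector (-1,0,1).
General solution: c_1e^(-3t)(1,2,0) + c_2e^(-t)(0,1,0) + c_3e^(2t)(-1,0,1).

x_1(t) = c_1e^(-3t) - c_3e^(2t), x_2(t) = 2c_1e^(-3t) + c_2e^(-t), x_3(t) = c_3e^(2t)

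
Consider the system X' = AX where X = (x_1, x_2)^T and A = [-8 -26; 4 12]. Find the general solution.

x_1(t) = 3C_1e^(2t)sin(2t) + 2C_1e^(2t)cos(2t) + 2C_2e^(2t)sin(2t) - 3C_2e^(2t)cos(2t), x_2(t) = -C_1e^(2t)sin(2t) - C_1e^(2t)cos(2t) - C_2e^(2t)sin(2t) + C_2e^(2t)cos(2t)

Coefficient matrix A = [[-8, -26], [4, 12]].
Characteristic polynomial det(A - λI) = λ^2 - 4λ + 8 = 0.
Eigenvalues λ = 2 ± 2i (complex conjugate pair).
For λ=2+2i: an eigenvector is (2,-1) - i(3,-1) = (2 - 3i, -1 + i).
A real fundamental pair from Re and Im of e^((2+2i)t)v: X_1 = e^(2t)(cos(2t)·(2,-1) + sin(2t)·(3,-1)), X_2 = e^(2t)(sin(2t)·(2,-1) - cos(2t)·(3,-1)).
General solution: C_1X_1 + C_2X_2.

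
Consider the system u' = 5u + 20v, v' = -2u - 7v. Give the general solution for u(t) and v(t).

Coefficient matrix A = [[5, 20], [-2, -7]].
Characteristic polynomial det(A - λI) = λ^2 + 2λ + 5 = 0.
Eigenvalues λ = -1 ± 2i (complex conjugate pair).
For λ=-1+2i: an eigenvector is (1,0) - i(3,-1) = (1 - 3i, 0 + i).
A real fundamental pair from Re and Im of e^((-1+2i)t)v: X_1 = e^(-t)(cos(2t)·(1,0) + sin(2t)·(3,-1)), X_2 = e^(-t)(sin(2t)·(1,0) - cos(2t)·(3,-1)).
General solution: C_1X_1 + C_2X_2.

u(t) = 3C_1e^(-t)sin(2t) + C_1e^(-t)cos(2t) + C_2e^(-t)sin(2t) - 3C_2e^(-t)cos(2t), v(t) = -C_1e^(-t)sin(2t) + C_2e^(-t)cos(2t)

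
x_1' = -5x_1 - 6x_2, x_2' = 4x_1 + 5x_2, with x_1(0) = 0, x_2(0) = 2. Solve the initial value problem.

x_1(t) = -6e^(t) + 6e^(-t), x_2(t) = 6e^(t) - 4e^(-t)

Coefficient matrix A = [[-5, -6], [4, 5]].
Characteristic polynomial det(A - λI) = λ^2 - 1 = 0.
Eigenvalues λ = 1, -1.
For λ=1: (A-λI) row 1 is [-6, -6], so an eigenvector is (1, -1).
For λ=-1: (A-λI) row 1 is [-4, -6], so an eigenvector is (3, -2).
General solution: c_1e^(t)(1,-1) + c_2e^(-t)(3,-2).
Applying x_1(0)=0, x_2(0)=2 gives c_1=-6, c_2=2.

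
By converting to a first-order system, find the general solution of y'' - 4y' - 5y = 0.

y(t) = c_1e^(-t) + c_2e^(5t)

Let x_1 = y, x_2 = y'. Then x_1' = x_2 and x_2' = 5x_1 + 4x_2.
A = [[0,1],[5,4]]; det(A-λI) = λ^2 - 4λ - 5.
Eigenvalues λ = -1, 5 with eigenvectors (1,-1), (1,5).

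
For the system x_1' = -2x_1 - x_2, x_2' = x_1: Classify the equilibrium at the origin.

A = [[-2,-1],[1,0]]; det(A-λI) = λ^2 + 2λ + 1.
repeated λ = -1 with a single eigenvector.

stable improper node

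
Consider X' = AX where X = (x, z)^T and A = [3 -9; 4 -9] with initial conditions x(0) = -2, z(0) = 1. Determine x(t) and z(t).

x(t) = -21te^(-3t) - 2e^(-3t), z(t) = -14te^(-3t) + e^(-3t)

Coefficient matrix A = [[3, -9], [4, -9]].
Characteristic polynomial det(A - λI) = λ^2 + 6λ + 9 = 0.
Single eigenvalue λ = -3 with algebraic multiplicity 2.
Eigenvector v = (3,2); generalized eigenvector w with (A-λI)w=v is (2,1).
General solution: e^(-3t)[c_1·v + c_2·(t·v + w)].
Applying x(0)=-2, z(0)=1 gives c_1=4, c_2=-7.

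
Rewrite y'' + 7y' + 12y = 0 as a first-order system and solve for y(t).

Let x_1 = y, x_2 = y'. Then x_1' = x_2 and x_2' = -12x_1 - 7x_2.
A = [[0,1],[-12,-7]]; det(A-λI) = λ^2 + 7λ + 12.
Eigenvalues λ = -4, -3 with eigenvectors (1,-4), (1,-3).

y(t) = K_1e^(-4t) + K_2e^(-3t)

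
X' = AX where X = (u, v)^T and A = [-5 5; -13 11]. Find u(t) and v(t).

Coefficient matrix A = [[-5, 5], [-13, 11]].
Characteristic polynomial det(A - λI) = λ^2 - 6λ + 10 = 0.
Eigenvalues λ = 3 ± i (complex conjugate pair).
For λ=3+i: an eigenvector is (-2,-3) - i(1,2) = (-2 - i, -3 - 2i).
A real fundamental pair from Re and Im of e^((3+i)t)v: X_1 = e^(3t)(cos(t)·(-2,-3) + sin(t)·(1,2)), X_2 = e^(3t)(sin(t)·(-2,-3) - cos(t)·(1,2)).
General solution: K_1X_1 + K_2X_2.

u(t) = K_1e^(3t)sin(t) - 2K_1e^(3t)cos(t) - 2K_2e^(3t)sin(t) - K_2e^(3t)cos(t), v(t) = 2K_1e^(3t)sin(t) - 3K_1e^(3t)cos(t) - 3K_2e^(3t)sin(t) - 2K_2e^(3t)cos(t)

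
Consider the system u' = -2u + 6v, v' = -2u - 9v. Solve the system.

u(t) = -3K_1e^(-6t) - 2K_2e^(-5t), v(t) = 2K_1e^(-6t) + K_2e^(-5t)

Coefficient matrix A = [[-2, 6], [-2, -9]].
Characteristic polynomial det(A - λI) = λ^2 + 11λ + 30 = 0.
Eigenvalues λ = -6, -5.
For λ=-6: (A-λI) row 1 is [4, 6], so an eigenvector is (-3, 2).
For λ=-5: (A-λI) row 1 is [3, 6], so an eigenvector is (-2, 1).
General solution: K_1e^(-6t)(-3,2) + K_2e^(-5t)(-2,1).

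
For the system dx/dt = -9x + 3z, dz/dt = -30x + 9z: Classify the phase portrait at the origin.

A = [[-9,3],[-30,9]]; det(A-λI) = λ^2 + 9.
λ = 0 ± 3i: zero real part.

center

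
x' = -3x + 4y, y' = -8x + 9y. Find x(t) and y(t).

Coefficient matrix A = [[-3, 4], [-8, 9]].
Characteristic polynomial det(A - λI) = λ^2 - 6λ + 5 = 0.
Eigenvalues λ = 1, 5.
For λ=1: (A-λI) row 1 is [-4, 4], so an eigenvector is (1, 1).
For λ=5: (A-λI) row 1 is [-8, 4], so an eigenvector is (-1, -2).
General solution: C_1e^(t)(1,1) + C_2e^(5t)(-1,-2).

x(t) = C_1e^(t) - C_2e^(5t), y(t) = C_1e^(t) - 2C_2e^(5t)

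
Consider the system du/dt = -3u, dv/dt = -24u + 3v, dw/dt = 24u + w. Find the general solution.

Coefficient matrix A = [[-3, 0, 0], [-24, 3, 0], [24, 0, 1]].
det(A - λI) = 0 gives eigenvalues λ = 1, 3, -3.
For λ=1: eigenvector (0,0,1).
For λ=3: eigenvector (0,1,0).
For λ=-3: eigenvector (1,4,-6).
General solution: c_1e^(t)(0,0,1) + c_2e^(3t)(0,1,0) + c_3e^(-3t)(1,4,-6).

u(t) = c_3e^(-3t), v(t) = c_2e^(3t) + 4c_3e^(-3t), w(t) = c_1e^(t) - 6c_3e^(-3t)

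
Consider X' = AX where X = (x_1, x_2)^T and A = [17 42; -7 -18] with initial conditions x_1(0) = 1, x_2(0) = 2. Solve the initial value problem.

x_1(t) = 15e^(3t) - 14e^(-4t), x_2(t) = -5e^(3t) + 7e^(-4t)

Coefficient matrix A = [[17, 42], [-7, -18]].
Characteristic polynomial det(A - λI) = λ^2 + λ - 12 = 0.
Eigenvalues λ = 3, -4.
For λ=3: (A-λI) row 1 is [14, 42], so an eigenvector is (3, -1).
For λ=-4: (A-λI) row 1 is [21, 42], so an eigenvector is (2, -1).
General solution: c_1e^(3t)(3,-1) + c_2e^(-4t)(2,-1).
Applying x_1(0)=1, x_2(0)=2 gives c_1=5, c_2=-7.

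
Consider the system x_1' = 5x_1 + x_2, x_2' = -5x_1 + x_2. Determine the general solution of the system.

x_1(t) = C_1e^(3t)cos(t) + C_2e^(3t)sin(t), x_2(t) = -C_1e^(3t)sin(t) - 2C_1e^(3t)cos(t) - 2C_2e^(3t)sin(t) + C_2e^(3t)cos(t)

Coefficient matrix A = [[5, 1], [-5, 1]].
Characteristic polynomial det(A - λI) = λ^2 - 6λ + 10 = 0.
Eigenvalues λ = 3 ± i (complex conjugate pair).
For λ=3+i: an eigenvector is (1,-2) - i(0,-1) = (1, -2 + i).
A real fundamental pair from Re and Im of e^((3+i)t)v: X_1 = e^(3t)(cos(t)·(1,-2) + sin(t)·(0,-1)), X_2 = e^(3t)(sin(t)·(1,-2) - cos(t)·(0,-1)).
General solution: C_1X_1 + C_2X_2.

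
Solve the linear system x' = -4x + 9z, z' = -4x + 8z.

Coefficient matrix A = [[-4, 9], [-4, 8]].
Characteristic polynomial det(A - λI) = λ^2 - 4λ + 4 = 0.
Single eigenvalue λ = 2 with algebraic multiplicity 2.
Eigenvector v = (3,2); generalized eigenvector w with (A-λI)w=v is (1,1).
General solution: e^(2t)[K_1·v + K_2·(t·v + w)].

x(t) = 3K_1e^(2t) + 3K_2te^(2t) + K_2e^(2t), z(t) = 2K_1e^(2t) + 2K_2te^(2t) + K_2e^(2t)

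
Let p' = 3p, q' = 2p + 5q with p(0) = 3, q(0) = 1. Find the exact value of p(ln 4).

192

A = [[3,0],[2,5]]; eigenvalues λ = 5, 3.
Eigenvectors: (0,1) for λ=5, (1,-1) for λ=3.
From the initial condition, c_1 = 4, c_2 = 3.
p(ln 4) = (4)(4^5)(0) + (3)(4^3)(1) = 192.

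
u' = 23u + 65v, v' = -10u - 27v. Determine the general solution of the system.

Coefficient matrix A = [[23, 65], [-10, -27]].
Characteristic polynomial det(A - λI) = λ^2 + 4λ + 29 = 0.
Eigenvalues λ = -2 ± 5i (complex conjugate pair).
For λ=-2+5i: an eigenvector is (-2,1) - i(3,-1) = (-2 - 3i, 1 + i).
A real fundamental pair from Re and Im of e^((-2+5i)t)v: X_1 = e^(-2t)(cos(5t)·(-2,1) + sin(5t)·(3,-1)), X_2 = e^(-2t)(sin(5t)·(-2,1) - cos(5t)·(3,-1)).
General solution: C_1X_1 + C_2X_2.

u(t) = 3C_1e^(-2t)sin(5t) - 2C_1e^(-2t)cos(5t) - 2C_2e^(-2t)sin(5t) - 3C_2e^(-2t)cos(5t), v(t) = -C_1e^(-2t)sin(5t) + C_1e^(-2t)cos(5t) + C_2e^(-2t)sin(5t) + C_2e^(-2t)cos(5t)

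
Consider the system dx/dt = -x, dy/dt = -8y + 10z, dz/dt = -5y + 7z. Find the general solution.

x(t) = C_3e^(-t), y(t) = -2C_1e^(-3t) + C_2e^(2t), z(t) = -C_1e^(-3t) + C_2e^(2t)

Coefficient matrix A = [[-1, 0, 0], [0, -8, 10], [0, -5, 7]].
det(A - λI) = 0 gives eigenvalues λ = -3, 2, -1.
For λ=-3: eigenvector (0,-2,-1).
For λ=2: eigenvector (0,1,1).
For λ=-1: eigenvector (1,0,0).
General solution: C_1e^(-3t)(0,-2,-1) + C_2e^(2t)(0,1,1) + C_3e^(-t)(1,0,0).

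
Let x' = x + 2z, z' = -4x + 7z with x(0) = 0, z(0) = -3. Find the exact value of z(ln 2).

A = [[1,2],[-4,7]]; eigenvalues λ = 3, 5.
Eigenvectors: (-1,-1) for λ=3, (1,2) for λ=5.
From the initial condition, c_1 = -3, c_2 = -3.
z(ln 2) = (-3)(2^3)(-1) + (-3)(2^5)(2) = -168.

-168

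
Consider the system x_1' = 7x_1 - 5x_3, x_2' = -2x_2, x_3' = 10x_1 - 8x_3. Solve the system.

x_1(t) = c_1e^(-3t) - c_3e^(2t), x_2(t) = c_2e^(-2t), x_3(t) = 2c_1e^(-3t) - c_3e^(2t)

Coefficient matrix A = [[7, 0, -5], [0, -2, 0], [10, 0, -8]].
det(A - λI) = 0 gives eigenvalues λ = -3, -2, 2.
For λ=-3: eigenvector (1,0,2).
For λ=-2: eigenvector (0,1,0).
For λ=2: eigenvector (-1,0,-1).
General solution: c_1e^(-3t)(1,0,2) + c_2e^(-2t)(0,1,0) + c_3e^(2t)(-1,0,-1).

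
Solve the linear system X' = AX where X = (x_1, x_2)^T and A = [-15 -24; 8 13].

Coefficient matrix A = [[-15, -24], [8, 13]].
Characteristic polynomial det(A - λI) = λ^2 + 2λ - 3 = 0.
Eigenvalues λ = 1, -3.
For λ=1: (A-λI) row 1 is [-16, -24], so an eigenvector is (-3, 2).
For λ=-3: (A-λI) row 1 is [-12, -24], so an eigenvector is (2, -1).
General solution: K_1e^(t)(-3,2) + K_2e^(-3t)(2,-1).

x_1(t) = -3K_1e^(t) + 2K_2e^(-3t), x_2(t) = 2K_1e^(t) - K_2e^(-3t)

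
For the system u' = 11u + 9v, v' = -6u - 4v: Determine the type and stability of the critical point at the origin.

unstable node

A = [[11,9],[-6,-4]]; det(A-λI) = λ^2 - 7λ + 10.
λ = 2, 5: both positive.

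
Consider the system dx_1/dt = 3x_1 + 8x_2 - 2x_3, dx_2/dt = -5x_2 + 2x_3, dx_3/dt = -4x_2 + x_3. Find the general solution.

x_1(t) = K_1e^(3t) - K_2e^(-3t) - K_3e^(-t), x_2(t) = K_2e^(-3t) + K_3e^(-t), x_3(t) = K_2e^(-3t) + 2K_3e^(-t)

Coefficient matrix A = [[3, 8, -2], [0, -5, 2], [0, -4, 1]].
det(A - λI) = 0 gives eigenvalues λ = 3, -3, -1.
For λ=3: eigenvector (1,0,0).
For λ=-3: eigenvector (-1,1,1).
For λ=-1: eigenvector (-1,1,2).
General solution: K_1e^(3t)(1,0,0) + K_2e^(-3t)(-1,1,1) + K_3e^(-t)(-1,1,2).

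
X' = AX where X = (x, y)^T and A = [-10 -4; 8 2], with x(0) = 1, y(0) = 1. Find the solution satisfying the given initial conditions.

x(t) = -2e^(-2t) + 3e^(-6t), y(t) = 4e^(-2t) - 3e^(-6t)

Coefficient matrix A = [[-10, -4], [8, 2]].
Characteristic polynomial det(A - λI) = λ^2 + 8λ + 12 = 0.
Eigenvalues λ = -6, -2.
For λ=-6: (A-λI) row 1 is [-4, -4], so an eigenvector is (-1, 1).
For λ=-2: (A-λI) row 1 is [-8, -4], so an eigenvector is (1, -2).
General solution: c_1e^(-6t)(-1,1) + c_2e^(-2t)(1,-2).
Applying x(0)=1, y(0)=1 gives c_1=-3, c_2=-2.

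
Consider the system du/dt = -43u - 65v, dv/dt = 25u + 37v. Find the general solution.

u(t) = 3K_1e^(-3t)sin(5t) - 2K_1e^(-3t)cos(5t) - 2K_2e^(-3t)sin(5t) - 3K_2e^(-3t)cos(5t), v(t) = -2K_1e^(-3t)sin(5t) + K_1e^(-3t)cos(5t) + K_2e^(-3t)sin(5t) + 2K_2e^(-3t)cos(5t)

Coefficient matrix A = [[-43, -65], [25, 37]].
Characteristic polynomial det(A - λI) = λ^2 + 6λ + 34 = 0.
Eigenvalues λ = -3 ± 5i (complex conjugate pair).
For λ=-3+5i: an eigenvector is (-2,1) - i(3,-2) = (-2 - 3i, 1 + 2i).
A real fundamental pair from Re and Im of e^((-3+5i)t)v: X_1 = e^(-3t)(cos(5t)·(-2,1) + sin(5t)·(3,-2)), X_2 = e^(-3t)(sin(5t)·(-2,1) - cos(5t)·(3,-2)).
General solution: K_1X_1 + K_2X_2.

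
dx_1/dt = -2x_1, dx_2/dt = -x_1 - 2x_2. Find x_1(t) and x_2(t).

Coefficient matrix A = [[-2, 0], [-1, -2]].
Characteristic polynomial det(A - λI) = λ^2 + 4λ + 4 = 0.
Single eigenvalue λ = -2 with algebraic multiplicity 2.
Eigenvector v = (0,1); generalized eigenvector w with (A-λI)w=v is (-1,2).
General solution: e^(-2t)[C_1·v + C_2·(t·v + w)].

x_1(t) = -C_2e^(-2t), x_2(t) = C_1e^(-2t) + C_2te^(-2t) + 2C_2e^(-2t)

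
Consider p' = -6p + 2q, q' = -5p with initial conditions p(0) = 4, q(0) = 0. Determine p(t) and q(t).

Coefficient matrix A = [[-6, 2], [-5, 0]].
Characteristic polynomial det(A - λI) = λ^2 + 6λ + 10 = 0.
Eigenvalues λ = -3 ± i (complex conjugate pair).
For λ=-3+i: an eigenvector is (1,1) - i(-1,-2) = (1 + i, 1 + 2i).
A real fundamental pair from Re and Im of e^((-3+i)t)v: X_1 = e^(-3t)(cos(t)·(1,1) + sin(t)·(-1,-2)), X_2 = e^(-3t)(sin(t)·(1,1) - cos(t)·(-1,-2)).
General solution: C_1X_1 + C_2X_2.
Applying p(0)=4, q(0)=0 gives C_1=8, C_2=-4.

p(t) = -12e^(-3t)sin(t) + 4e^(-3t)cos(t), q(t) = -20e^(-3t)sin(t)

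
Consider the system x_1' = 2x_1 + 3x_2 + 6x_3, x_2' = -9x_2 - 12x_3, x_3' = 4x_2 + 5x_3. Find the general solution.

Coefficient matrix A = [[2, 3, 6], [0, -9, -12], [0, 4, 5]].
det(A - λI) = 0 gives eigenvalues λ = 2, -1, -3.
For λ=2: eigenvector (1,0,0).
For λ=-1: eigenvector (-1,-3,2).
For λ=-3: eigenvector (0,-2,1).
General solution: c_1e^(2t)(1,0,0) + c_2e^(-t)(-1,-3,2) + c_3e^(-3t)(0,-2,1).

x_1(t) = c_1e^(2t) - c_2e^(-t), x_2(t) = -3c_2e^(-t) - 2c_3e^(-3t), x_3(t) = 2c_2e^(-t) + c_3e^(-3t)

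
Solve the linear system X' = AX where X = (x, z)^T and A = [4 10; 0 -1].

x(t) = -c_1e^(4t) + 2c_2e^(-t), z(t) = -c_2e^(-t)

Coefficient matrix A = [[4, 10], [0, -1]].
Characteristic polynomial det(A - λI) = λ^2 - 3λ - 4 = 0.
Eigenvalues λ = 4, -1.
For λ=4: (A-λI) row 1 is [0, 10], so an eigenvector is (-1, 0).
For λ=-1: (A-λI) row 1 is [5, 10], so an eigenvector is (2, -1).
General solution: c_1e^(4t)(-1,0) + c_2e^(-t)(2,-1).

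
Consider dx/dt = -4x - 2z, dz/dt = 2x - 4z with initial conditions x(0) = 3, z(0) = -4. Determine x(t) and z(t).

Coefficient matrix A = [[-4, -2], [2, -4]].
Characteristic polynomial det(A - λI) = λ^2 + 8λ + 20 = 0.
Eigenvalues λ = -4 ± 2i (complex conjugate pair).
For λ=-4+2i: an eigenvector is (0,1) - i(-1,0) = (0 + i, 1).
A real fundamental pair from Re and Im of e^((-4+2i)t)v: X_1 = e^(-4t)(cos(2t)·(0,1) + sin(2t)·(-1,0)), X_2 = e^(-4t)(sin(2t)·(0,1) - cos(2t)·(-1,0)).
General solution: K_1X_1 + K_2X_2.
Applying x(0)=3, z(0)=-4 gives K_1=-4, K_2=3.

x(t) = 4e^(-4t)sin(2t) + 3e^(-4t)cos(2t), z(t) = 3e^(-4t)sin(2t) - 4e^(-4t)cos(2t)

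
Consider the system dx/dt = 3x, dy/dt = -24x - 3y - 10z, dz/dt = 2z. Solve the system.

x(t) = c_1e^(3t), y(t) = -4c_1e^(3t) + c_2e^(-3t) - 2c_3e^(2t), z(t) = c_3e^(2t)

Coefficient matrix A = [[3, 0, 0], [-24, -3, -10], [0, 0, 2]].
det(A - λI) = 0 gives eigenvalues λ = 3, -3, 2.
For λ=3: eigenvector (1,-4,0).
For λ=-3: eigenvector (0,1,0).
For λ=2: eigenvector (0,-2,1).
General solution: c_1e^(3t)(1,-4,0) + c_2e^(-3t)(0,1,0) + c_3e^(2t)(0,-2,1).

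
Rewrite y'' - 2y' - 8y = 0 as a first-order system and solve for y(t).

y(t) = c_1e^(-2t) + c_2e^(4t)

Let x_1 = y, x_2 = y'. Then x_1' = x_2 and x_2' = 8x_1 + 2x_2.
A = [[0,1],[8,2]]; det(A-λI) = λ^2 - 2λ - 8.
Eigenvalues λ = -2, 4 with eigenvectors (1,-2), (1,4).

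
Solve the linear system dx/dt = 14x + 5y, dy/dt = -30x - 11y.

x(t) = -C_1e^(4t) - C_2e^(-t), y(t) = 2C_1e^(4t) + 3C_2e^(-t)

Coefficient matrix A = [[14, 5], [-30, -11]].
Characteristic polynomial det(A - λI) = λ^2 - 3λ - 4 = 0.
Eigenvalues λ = 4, -1.
For λ=4: (A-λI) row 1 is [10, 5], so an eigenvector is (-1, 2).
For λ=-1: (A-λI) row 1 is [15, 5], so an eigenvector is (-1, 3).
General solution: C_1e^(4t)(-1,2) + C_2e^(-t)(-1,3).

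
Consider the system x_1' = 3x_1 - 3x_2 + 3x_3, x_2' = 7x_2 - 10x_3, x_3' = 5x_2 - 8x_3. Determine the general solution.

Coefficient matrix A = [[3, -3, 3], [0, 7, -10], [0, 5, -8]].
det(A - λI) = 0 gives eigenvalues λ = 3, 2, -3.
For λ=3: eigenvector (1,0,0).
For λ=2: eigenvector (-3,-2,-1).
For λ=-3: eigenvector (0,1,1).
General solution: c_1e^(3t)(1,0,0) + c_2e^(2t)(-3,-2,-1) + c_3e^(-3t)(0,1,1).

x_1(t) = c_1e^(3t) - 3c_2e^(2t), x_2(t) = -2c_2e^(2t) + c_3e^(-3t), x_3(t) = -c_2e^(2t) + c_3e^(-3t)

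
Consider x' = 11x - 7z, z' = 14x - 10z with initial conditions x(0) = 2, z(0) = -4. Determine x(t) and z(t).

Coefficient matrix A = [[11, -7], [14, -10]].
Characteristic polynomial det(A - λI) = λ^2 - λ - 12 = 0.
Eigenvalues λ = -3, 4.
For λ=-3: (A-λI) row 1 is [14, -7], so an eigenvector is (1, 2).
For λ=4: (A-λI) row 1 is [7, -7], so an eigenvector is (-1, -1).
General solution: K_1e^(-3t)(1,2) + K_2e^(4t)(-1,-1).
Applying x(0)=2, z(0)=-4 gives K_1=-6, K_2=-8.

x(t) = 8e^(4t) - 6e^(-3t), z(t) = 8e^(4t) - 12e^(-3t)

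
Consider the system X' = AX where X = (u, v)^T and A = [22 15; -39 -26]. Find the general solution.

Coefficient matrix A = [[22, 15], [-39, -26]].
Characteristic polynomial det(A - λI) = λ^2 + 4λ + 13 = 0.
Eigenvalues λ = -2 ± 3i (complex conjugate pair).
For λ=-2+3i: an eigenvector is (-2,3) - i(-1,2) = (-2 + i, 3 - 2i).
A real fundamental pair from Re and Im of e^((-2+3i)t)v: X_1 = e^(-2t)(cos(3t)·(-2,3) + sin(3t)·(-1,2)), X_2 = e^(-2t)(sin(3t)·(-2,3) - cos(3t)·(-1,2)).
General solution: K_1X_1 + K_2X_2.

u(t) = -K_1e^(-2t)sin(3t) - 2K_1e^(-2t)cos(3t) - 2K_2e^(-2t)sin(3t) + K_2e^(-2t)cos(3t), v(t) = 2K_1e^(-2t)sin(3t) + 3K_1e^(-2t)cos(3t) + 3K_2e^(-2t)sin(3t) - 2K_2e^(-2t)cos(3t)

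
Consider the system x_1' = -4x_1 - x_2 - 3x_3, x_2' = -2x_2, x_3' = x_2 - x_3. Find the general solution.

Coefficient matrix A = [[-4, -1, -3], [0, -2, 0], [0, 1, -1]].
det(A - λI) = 0 gives eigenvalues λ = -2, -4, -1.
For λ=-2: eigenvector (1,1,-1).
For λ=-4: eigenvector (-1,0,0).
For λ=-1: eigenvector (-1,0,1).
General solution: C_1e^(-2t)(1,1,-1) + C_2e^(-4t)(-1,0,0) + C_3e^(-t)(-1,0,1).

x_1(t) = C_1e^(-2t) - C_2e^(-4t) - C_3e^(-t), x_2(t) = C_1e^(-2t), x_3(t) = -C_1e^(-2t) + C_3e^(-t)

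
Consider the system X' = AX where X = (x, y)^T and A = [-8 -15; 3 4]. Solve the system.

x(t) = K_1e^(-2t)sin(3t) + 2K_1e^(-2t)cos(3t) + 2K_2e^(-2t)sin(3t) - K_2e^(-2t)cos(3t), y(t) = -K_1e^(-2t)cos(3t) - K_2e^(-2t)sin(3t)

Coefficient matrix A = [[-8, -15], [3, 4]].
Characteristic polynomial det(A - λI) = λ^2 + 4λ + 13 = 0.
Eigenvalues λ = -2 ± 3i (complex conjugate pair).
For λ=-2+3i: an eigenvector is (2,-1) - i(1,0) = (2 - i, -1).
A real fundamental pair from Re and Im of e^((-2+3i)t)v: X_1 = e^(-2t)(cos(3t)·(2,-1) + sin(3t)·(1,0)), X_2 = e^(-2t)(sin(3t)·(2,-1) - cos(3t)·(1,0)).
General solution: K_1X_1 + K_2X_2.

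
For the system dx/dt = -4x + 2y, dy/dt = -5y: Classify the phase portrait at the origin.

stable node

A = [[-4,2],[0,-5]]; det(A-λI) = λ^2 + 9λ + 20.
λ = -4, -5: both negative.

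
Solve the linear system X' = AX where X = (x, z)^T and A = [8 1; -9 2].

x(t) = -C_1e^(5t) - C_2te^(5t), z(t) = 3C_1e^(5t) + 3C_2te^(5t) - C_2e^(5t)

Coefficient matrix A = [[8, 1], [-9, 2]].
Characteristic polynomial det(A - λI) = λ^2 - 10λ + 25 = 0.
Single eigenvalue λ = 5 with algebraic multiplicity 2.
Eigenvector v = (-1,3); generalized eigenvector w with (A-λI)w=v is (0,-1).
General solution: e^(5t)[C_1·v + C_2·(t·v + w)].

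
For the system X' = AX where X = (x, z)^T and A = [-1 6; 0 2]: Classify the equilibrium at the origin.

A = [[-1,6],[0,2]]; det(A-λI) = λ^2 - λ - 2.
λ = 2, -1: opposite signs.

saddle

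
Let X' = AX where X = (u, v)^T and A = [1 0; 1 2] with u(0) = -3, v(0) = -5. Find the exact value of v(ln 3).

A = [[1,0],[1,2]]; eigenvalues λ = 1, 2.
Eigenvectors: (-1,1) for λ=1, (0,1) for λ=2.
From the initial condition, c_1 = 3, c_2 = -8.
v(ln 3) = (3)(3^1)(1) + (-8)(3^2)(1) = -63.

-63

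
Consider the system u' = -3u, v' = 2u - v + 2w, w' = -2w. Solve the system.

u(t) = K_2e^(-3t), v(t) = K_1e^(-t) - K_2e^(-3t) - 2K_3e^(-2t), w(t) = K_3e^(-2t)

Coefficient matrix A = [[-3, 0, 0], [2, -1, 2], [0, 0, -2]].
det(A - λI) = 0 gives eigenvalues λ = -1, -3, -2.
For λ=-1: eigenvector (0,1,0).
For λ=-3: eigenvector (1,-1,0).
For λ=-2: eigenvector (0,-2,1).
General solution: K_1e^(-t)(0,1,0) + K_2e^(-3t)(1,-1,0) + K_3e^(-2t)(0,-2,1).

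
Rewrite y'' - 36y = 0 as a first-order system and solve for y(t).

y(t) = c_1e^(6t) + c_2e^(-6t)

Let x_1 = y, x_2 = y'. Then x_1' = x_2 and x_2' = 36x_1.
A = [[0,1],[36,0]]; det(A-λI) = λ^2 - 36.
Eigenvalues λ = 6, -6 with eigenvectors (1,6), (1,-6).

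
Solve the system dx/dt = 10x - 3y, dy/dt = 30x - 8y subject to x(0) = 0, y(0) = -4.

x(t) = 4e^(t)sin(3t), y(t) = 12e^(t)sin(3t) - 4e^(t)cos(3t)

Coefficient matrix A = [[10, -3], [30, -8]].
Characteristic polynomial det(A - λI) = λ^2 - 2λ + 10 = 0.
Eigenvalues λ = 1 ± 3i (complex conjugate pair).
For λ=1+3i: an eigenvector is (0,-1) - i(1,3) = (0 - i, -1 - 3i).
A real fundamental pair from Re and Im of e^((1+3i)t)v: X_1 = e^(t)(cos(3t)·(0,-1) + sin(3t)·(1,3)), X_2 = e^(t)(sin(3t)·(0,-1) - cos(3t)·(1,3)).
General solution: K_1X_1 + K_2X_2.
Applying x(0)=0, y(0)=-4 gives K_1=4, K_2=0.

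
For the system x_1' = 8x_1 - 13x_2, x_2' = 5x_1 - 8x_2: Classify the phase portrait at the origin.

center

A = [[8,-13],[5,-8]]; det(A-λI) = λ^2 + 1.
λ = 0 ± i: zero real part.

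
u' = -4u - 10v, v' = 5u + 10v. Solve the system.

u(t) = -3K_1e^(3t)sin(t) - K_1e^(3t)cos(t) - K_2e^(3t)sin(t) + 3K_2e^(3t)cos(t), v(t) = 2K_1e^(3t)sin(t) + K_1e^(3t)cos(t) + K_2e^(3t)sin(t) - 2K_2e^(3t)cos(t)

Coefficient matrix A = [[-4, -10], [5, 10]].
Characteristic polynomial det(A - λI) = λ^2 - 6λ + 10 = 0.
Eigenvalues λ = 3 ± i (complex conjugate pair).
For λ=3+i: an eigenvector is (-1,1) - i(-3,2) = (-1 + 3i, 1 - 2i).
A real fundamental pair from Re and Im of e^((3+i)t)v: X_1 = e^(3t)(cos(t)·(-1,1) + sin(t)·(-3,2)), X_2 = e^(3t)(sin(t)·(-1,1) - cos(t)·(-3,2)).
General solution: K_1X_1 + K_2X_2.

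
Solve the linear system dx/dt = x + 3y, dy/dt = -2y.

Coefficient matrix A = [[1, 3], [0, -2]].
Characteristic polynomial det(A - λI) = λ^2 + λ - 2 = 0.
Eigenvalues λ = -2, 1.
For λ=-2: (A-λI) row 1 is [3, 3], so an eigenvector is (1, -1).
For λ=1: (A-λI) row 1 is [0, 3], so an eigenvector is (1, 0).
General solution: K_1e^(-2t)(1,-1) + K_2e^(t)(1,0).

x(t) = K_1e^(-2t) + K_2e^(t), y(t) = -K_1e^(-2t)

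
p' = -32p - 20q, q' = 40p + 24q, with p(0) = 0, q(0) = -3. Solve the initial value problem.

p(t) = 15e^(-4t)sin(4t), q(t) = -21e^(-4t)sin(4t) - 3e^(-4t)cos(4t)

Coefficient matrix A = [[-32, -20], [40, 24]].
Characteristic polynomial det(A - λI) = λ^2 + 8λ + 32 = 0.
Eigenvalues λ = -4 ± 4i (complex conjugate pair).
For λ=-4+4i: an eigenvector is (1,-1) - i(-2,3) = (1 + 2i, -1 - 3i).
A real fundamental pair from Re and Im of e^((-4+4i)t)v: X_1 = e^(-4t)(cos(4t)·(1,-1) + sin(4t)·(-2,3)), X_2 = e^(-4t)(sin(4t)·(1,-1) - cos(4t)·(-2,3)).
General solution: C_1X_1 + C_2X_2.
Applying p(0)=0, q(0)=-3 gives C_1=-6, C_2=3.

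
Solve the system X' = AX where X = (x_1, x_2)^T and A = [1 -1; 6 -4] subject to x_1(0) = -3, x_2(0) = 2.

x_1(t) = -11e^(-t) + 8e^(-2t), x_2(t) = -22e^(-t) + 24e^(-2t)

Coefficient matrix A = [[1, -1], [6, -4]].
Characteristic polynomial det(A - λI) = λ^2 + 3λ + 2 = 0.
Eigenvalues λ = -1, -2.
For λ=-1: (A-λI) row 1 is [2, -1], so an eigenvector is (-1, -2).
For λ=-2: (A-λI) row 1 is [3, -1], so an eigenvector is (-1, -3).
General solution: C_1e^(-t)(-1,-2) + C_2e^(-2t)(-1,-3).
Applying x_1(0)=-3, x_2(0)=2 gives C_1=11, C_2=-8.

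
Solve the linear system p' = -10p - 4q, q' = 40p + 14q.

Coefficient matrix A = [[-10, -4], [40, 14]].
Characteristic polynomial det(A - λI) = λ^2 - 4λ + 20 = 0.
Eigenvalues λ = 2 ± 4i (complex conjugate pair).
For λ=2+4i: an eigenvector is (0,-1) - i(1,-3) = (0 - i, -1 + 3i).
A real fundamental pair from Re and Im of e^((2+4i)t)v: X_1 = e^(2t)(cos(4t)·(0,-1) + sin(4t)·(1,-3)), X_2 = e^(2t)(sin(4t)·(0,-1) - cos(4t)·(1,-3)).
General solution: C_1X_1 + C_2X_2.

p(t) = C_1e^(2t)sin(4t) - C_2e^(2t)cos(4t), q(t) = -3C_1e^(2t)sin(4t) - C_1e^(2t)cos(4t) - C_2e^(2t)sin(4t) + 3C_2e^(2t)cos(4t)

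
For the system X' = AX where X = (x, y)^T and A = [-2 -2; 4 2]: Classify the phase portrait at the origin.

center

A = [[-2,-2],[4,2]]; det(A-λI) = λ^2 + 4.
λ = 0 ± 2i: zero real part.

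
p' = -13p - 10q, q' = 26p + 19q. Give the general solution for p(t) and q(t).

Coefficient matrix A = [[-13, -10], [26, 19]].
Characteristic polynomial det(A - λI) = λ^2 - 6λ + 13 = 0.
Eigenvalues λ = 3 ± 2i (complex conjugate pair).
For λ=3+2i: an eigenvector is (1,-2) - i(2,-3) = (1 - 2i, -2 + 3i).
A real fundamental pair from Re and Im of e^((3+2i)t)v: X_1 = e^(3t)(cos(2t)·(1,-2) + sin(2t)·(2,-3)), X_2 = e^(3t)(sin(2t)·(1,-2) - cos(2t)·(2,-3)).
General solution: c_1X_1 + c_2X_2.

p(t) = 2c_1e^(3t)sin(2t) + c_1e^(3t)cos(2t) + c_2e^(3t)sin(2t) - 2c_2e^(3t)cos(2t), q(t) = -3c_1e^(3t)sin(2t) - 2c_1e^(3t)cos(2t) - 2c_2e^(3t)sin(2t) + 3c_2e^(3t)cos(2t)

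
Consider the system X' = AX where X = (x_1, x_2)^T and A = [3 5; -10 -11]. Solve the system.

x_1(t) = -2c_1e^(-4t)sin(t) - c_1e^(-4t)cos(t) - c_2e^(-4t)sin(t) + 2c_2e^(-4t)cos(t), x_2(t) = 3c_1e^(-4t)sin(t) + c_1e^(-4t)cos(t) + c_2e^(-4t)sin(t) - 3c_2e^(-4t)cos(t)

Coefficient matrix A = [[3, 5], [-10, -11]].
Characteristic polynomial det(A - λI) = λ^2 + 8λ + 17 = 0.
Eigenvalues λ = -4 ± i (complex conjugate pair).
For λ=-4+i: an eigenvector is (-1,1) - i(-2,3) = (-1 + 2i, 1 - 3i).
A real fundamental pair from Re and Im of e^((-4+i)t)v: X_1 = e^(-4t)(cos(t)·(-1,1) + sin(t)·(-2,3)), X_2 = e^(-4t)(sin(t)·(-1,1) - cos(t)·(-2,3)).
General solution: c_1X_1 + c_2X_2.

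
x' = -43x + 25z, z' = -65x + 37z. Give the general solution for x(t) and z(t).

x(t) = -c_1e^(-3t)sin(5t) + 2c_1e^(-3t)cos(5t) + 2c_2e^(-3t)sin(5t) + c_2e^(-3t)cos(5t), z(t) = -2c_1e^(-3t)sin(5t) + 3c_1e^(-3t)cos(5t) + 3c_2e^(-3t)sin(5t) + 2c_2e^(-3t)cos(5t)

Coefficient matrix A = [[-43, 25], [-65, 37]].
Characteristic polynomial det(A - λI) = λ^2 + 6λ + 34 = 0.
Eigenvalues λ = -3 ± 5i (complex conjugate pair).
For λ=-3+5i: an eigenvector is (2,3) - i(-1,-2) = (2 + i, 3 + 2i).
A real fundamental pair from Re and Im of e^((-3+5i)t)v: X_1 = e^(-3t)(cos(5t)·(2,3) + sin(5t)·(-1,-2)), X_2 = e^(-3t)(sin(5t)·(2,3) - cos(5t)·(-1,-2)).
General solution: c_1X_1 + c_2X_2.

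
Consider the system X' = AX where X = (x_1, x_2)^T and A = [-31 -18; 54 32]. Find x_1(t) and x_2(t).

x_1(t) = K_1e^(5t) - 2K_2e^(-4t), x_2(t) = -2K_1e^(5t) + 3K_2e^(-4t)

Coefficient matrix A = [[-31, -18], [54, 32]].
Characteristic polynomial det(A - λI) = λ^2 - λ - 20 = 0.
Eigenvalues λ = 5, -4.
For λ=5: (A-λI) row 1 is [-36, -18], so an eigenvector is (1, -2).
For λ=-4: (A-λI) row 1 is [-27, -18], so an eigenvector is (-2, 3).
General solution: K_1e^(5t)(1,-2) + K_2e^(-4t)(-2,3).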